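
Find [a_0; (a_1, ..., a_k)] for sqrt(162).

[12; (1, 2, 1, 2, 12, 2, 1, 2, 1, 24)]

Write x_i = (sqrt(162) + m_i)/d_i with (m_0, d_0) = (0, 1). a_0 = floor(sqrt(162)) = 12, since 12^2 = 144 <= 162 < 169 = 13^2.
Iterate m_{i+1} = d_i*a_i - m_i, d_{i+1} = (162 - m_{i+1}^2)/d_i, a_{i+1} = floor((a_0 + m_{i+1})/d_{i+1}):
  m_1 = 1*12 - 0 = 12, d_1 = (162 - 12^2)/1 = 18/1 = 18, a_1 = floor((12 + 12)/18) = 1.
  m_2 = 18*1 - 12 = 6, d_2 = (162 - 6^2)/18 = 126/18 = 7, a_2 = floor((12 + 6)/7) = 2.
  m_3 = 7*2 - 6 = 8, d_3 = (162 - 8^2)/7 = 98/7 = 14, a_3 = floor((12 + 8)/14) = 1.
  m_4 = 14*1 - 8 = 6, d_4 = (162 - 6^2)/14 = 126/14 = 9, a_4 = floor((12 + 6)/9) = 2.
  m_5 = 9*2 - 6 = 12, d_5 = (162 - 12^2)/9 = 18/9 = 2, a_5 = floor((12 + 12)/2) = 12.
  m_6 = 2*12 - 12 = 12, d_6 = (162 - 12^2)/2 = 18/2 = 9, a_6 = floor((12 + 12)/9) = 2.
  m_7 = 9*2 - 12 = 6, d_7 = (162 - 6^2)/9 = 126/9 = 14, a_7 = floor((12 + 6)/14) = 1.
  m_8 = 14*1 - 6 = 8, d_8 = (162 - 8^2)/14 = 98/14 = 7, a_8 = floor((12 + 8)/7) = 2.
  m_9 = 7*2 - 8 = 6, d_9 = (162 - 6^2)/7 = 126/7 = 18, a_9 = floor((12 + 6)/18) = 1.
  m_10 = 18*1 - 6 = 12, d_10 = (162 - 12^2)/18 = 18/18 = 1, a_10 = floor((12 + 12)/1) = 24.
  m_11 = 1*24 - 12 = 12, d_11 = (162 - 12^2)/1 = 18/1 = 18: (m_11, d_11) = (m_1, d_1) = (12, 18), so from here the quotients repeat a_1, ..., a_10; the period length is 10.
Hence the expansion of sqrt(162) is a_0 = 12 followed by the repeating block 1, 2, 1, 2, 12, 2, 1, 2, 1, 24 (period 10).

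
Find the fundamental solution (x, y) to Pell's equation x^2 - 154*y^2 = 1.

First expand sqrt(154) as a continued fraction. With x_i = (sqrt(154) + m_i)/d_i and (m_0, d_0) = (0, 1): a_0 = floor(sqrt(154)) = 12, since 12^2 = 144 <= 154 < 169 = 13^2.
Iterate m_{i+1} = d_i*a_i - m_i, d_{i+1} = (154 - m_{i+1}^2)/d_i, a_{i+1} = floor((a_0 + m_{i+1})/d_{i+1}):
  m_1 = 1*12 - 0 = 12, d_1 = (154 - 12^2)/1 = 10/1 = 10, a_1 = floor((12 + 12)/10) = 2.
  m_2 = 10*2 - 12 = 8, d_2 = (154 - 8^2)/10 = 90/10 = 9, a_2 = floor((12 + 8)/9) = 2.
  m_3 = 9*2 - 8 = 10, d_3 = (154 - 10^2)/9 = 54/9 = 6, a_3 = floor((12 + 10)/6) = 3.
  m_4 = 6*3 - 10 = 8, d_4 = (154 - 8^2)/6 = 90/6 = 15, a_4 = floor((12 + 8)/15) = 1.
  m_5 = 15*1 - 8 = 7, d_5 = (154 - 7^2)/15 = 105/15 = 7, a_5 = floor((12 + 7)/7) = 2.
  m_6 = 7*2 - 7 = 7, d_6 = (154 - 7^2)/7 = 105/7 = 15, a_6 = floor((12 + 7)/15) = 1.
  m_7 = 15*1 - 7 = 8, d_7 = (154 - 8^2)/15 = 90/15 = 6, a_7 = floor((12 + 8)/6) = 3.
  m_8 = 6*3 - 8 = 10, d_8 = (154 - 10^2)/6 = 54/6 = 9, a_8 = floor((12 + 10)/9) = 2.
  m_9 = 9*2 - 10 = 8, d_9 = (154 - 8^2)/9 = 90/9 = 10, a_9 = floor((12 + 8)/10) = 2.
  m_10 = 10*2 - 8 = 12, d_10 = (154 - 12^2)/10 = 10/10 = 1, a_10 = floor((12 + 12)/1) = 24.
  m_11 = 1*24 - 12 = 12, d_11 = (154 - 12^2)/1 = 10/1 = 10: (m_11, d_11) = (m_1, d_1) = (12, 10), so from here the quotients repeat a_1, ..., a_10; the period length is 10.
So sqrt(154) = [12; (2, 2, 3, 1, 2, 1, 3, 2, 2, 24)] with period length k = 10.
k is even, so the fundamental solution of x^2 - 154y^2 = 1 is (p_{k-1}, q_{k-1}) = (p_9, q_9); compute convergents through index 9.
Convergents (p_i = a_i*p_{i-1} + p_{i-2}, q_i = a_i*q_{i-1} + q_{i-2} with p_{-2}=0, p_{-1}=1, q_{-2}=1, q_{-1}=0):
  i=0: a_0=12, p_0 = 12*1 + 0 = 12, q_0 = 12*0 + 1 = 1.
  i=1: a_1=2, p_1 = 2*12 + 1 = 25, q_1 = 2*1 + 0 = 2.
  i=2: a_2=2, p_2 = 2*25 + 12 = 62, q_2 = 2*2 + 1 = 5.
  i=3: a_3=3, p_3 = 3*62 + 25 = 211, q_3 = 3*5 + 2 = 17.
  i=4: a_4=1, p_4 = 1*211 + 62 = 273, q_4 = 1*17 + 5 = 22.
  i=5: a_5=2, p_5 = 2*273 + 211 = 757, q_5 = 2*22 + 17 = 61.
  i=6: a_6=1, p_6 = 1*757 + 273 = 1030, q_6 = 1*61 + 22 = 83.
  i=7: a_7=3, p_7 = 3*1030 + 757 = 3847, q_7 = 3*83 + 61 = 310.
  i=8: a_8=2, p_8 = 2*3847 + 1030 = 8724, q_8 = 2*310 + 83 = 703.
  i=9: a_9=2, p_9 = 2*8724 + 3847 = 21295, q_9 = 2*703 + 310 = 1716.
Check: 21295^2 - 154*1716^2 = 453477025 - 453477024 = 1, so (x, y) = (21295, 1716) solves the equation, and by the theorem it is the least positive solution.

(x, y) = (21295, 1716)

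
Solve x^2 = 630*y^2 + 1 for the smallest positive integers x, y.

(x, y) = (251, 10)

First expand sqrt(630) as a continued fraction. With x_i = (sqrt(630) + m_i)/d_i and (m_0, d_0) = (0, 1): a_0 = floor(sqrt(630)) = 25, since 25^2 = 625 <= 630 < 676 = 26^2.
Iterate m_{i+1} = d_i*a_i - m_i, d_{i+1} = (630 - m_{i+1}^2)/d_i, a_{i+1} = floor((a_0 + m_{i+1})/d_{i+1}):
  m_1 = 1*25 - 0 = 25, d_1 = (630 - 25^2)/1 = 5/1 = 5, a_1 = floor((25 + 25)/5) = 10.
  m_2 = 5*10 - 25 = 25, d_2 = (630 - 25^2)/5 = 5/5 = 1, a_2 = floor((25 + 25)/1) = 50.
  m_3 = 1*50 - 25 = 25, d_3 = (630 - 25^2)/1 = 5/1 = 5: (m_3, d_3) = (m_1, d_1) = (25, 5), so from here the quotients repeat a_1, a_2; the period length is 2.
So sqrt(630) = [25; (10, 50)] with period length k = 2.
k is even, so the fundamental solution of x^2 - 630y^2 = 1 is (p_{k-1}, q_{k-1}) = (p_1, q_1); compute convergents through index 1.
Convergents (p_i = a_i*p_{i-1} + p_{i-2}, q_i = a_i*q_{i-1} + q_{i-2} with p_{-2}=0, p_{-1}=1, q_{-2}=1, q_{-1}=0):
  i=0: a_0=25, p_0 = 25*1 + 0 = 25, q_0 = 25*0 + 1 = 1.
  i=1: a_1=10, p_1 = 10*25 + 1 = 251, q_1 = 10*1 + 0 = 10.
Check: 251^2 - 630*10^2 = 63001 - 63000 = 1, so (x, y) = (251, 10) solves the equation, and by the theorem it is the least positive solution.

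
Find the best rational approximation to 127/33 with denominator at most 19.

Expand x = 127/33 as a continued fraction with the Euclidean algorithm:
  127 = 3*33 + 28, so a_0 = 3.
  33 = 1*28 + 5, so a_1 = 1.
  28 = 5*5 + 3, so a_2 = 5.
  5 = 1*3 + 2, so a_3 = 1.
  3 = 1*2 + 1, so a_4 = 1.
  2 = 2*1 + 0, so a_5 = 2.
so x = [3; 1, 5, 1, 1, 2].
Convergents (p_i = a_i*p_{i-1} + p_{i-2}, q_i = a_i*q_{i-1} + q_{i-2} with p_{-2}=0, p_{-1}=1, q_{-2}=1, q_{-1}=0), until the denominator exceeds 19:
  i=0: a_0=3, p_0 = 3*1 + 0 = 3, q_0 = 3*0 + 1 = 1.
  i=1: a_1=1, p_1 = 1*3 + 1 = 4, q_1 = 1*1 + 0 = 1.
  i=2: a_2=5, p_2 = 5*4 + 3 = 23, q_2 = 5*1 + 1 = 6.
  i=3: a_3=1, p_3 = 1*23 + 4 = 27, q_3 = 1*6 + 1 = 7.
  i=4: a_4=1, p_4 = 1*27 + 23 = 50, q_4 = 1*7 + 6 = 13.
  i=5: a_5=2, p_5 = 2*50 + 27 = 127, q_5 = 2*13 + 7 = 33.
q_5 = 33 > 19, so the last convergent with denominator <= 19 is p_4/q_4 = 50/13.
The closest fraction with denominator <= 19 is either p_4/q_4 or the intermediate fraction (k*p_4 + p_3)/(k*q_4 + q_3) with the largest k >= 1 whose denominator stays <= 19; these approach x as k grows, and every other convergent or intermediate fraction in range is farther away.
Largest k: floor((19 - q_3)/q_4) = floor((19 - 7)/13) = 0.
Since k = 0, no intermediate fraction beyond p_4/q_4 has denominator <= 19, so the convergent 50/13 is the closest (its error is |127*13 - 50*33|/(33*13) = 1/429).

50/13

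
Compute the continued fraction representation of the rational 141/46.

[3; 15, 3]

Run the Euclidean algorithm on 141 and 46; the successive quotients are the partial quotients a_0, a_1, ... (each step inverts the fractional part left over by the previous one):
  141 = 3*46 + 3, so a_0 = 3.
  46 = 15*3 + 1, so a_1 = 15.
  3 = 3*1 + 0, so a_2 = 3.
The remainder reaches 0 after 3 divisions, so the expansion has 3 partial quotients, read off in order.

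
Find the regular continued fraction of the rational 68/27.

Run the Euclidean algorithm on 68 and 27; the successive quotients are the partial quotients a_0, a_1, ... (each step inverts the fractional part left over by the previous one):
  68 = 2*27 + 14, so a_0 = 2.
  27 = 1*14 + 13, so a_1 = 1.
  14 = 1*13 + 1, so a_2 = 1.
  13 = 13*1 + 0, so a_3 = 13.
The remainder reaches 0 after 4 divisions, so the expansion has 4 partial quotients, read off in order.

[2; 1, 1, 13]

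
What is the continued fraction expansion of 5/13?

Run the Euclidean algorithm on 5 and 13; the successive quotients are the partial quotients a_0, a_1, ... (each step inverts the fractional part left over by the previous one):
  5 = 0*13 + 5, so a_0 = 0.
  13 = 2*5 + 3, so a_1 = 2.
  5 = 1*3 + 2, so a_2 = 1.
  3 = 1*2 + 1, so a_3 = 1.
  2 = 2*1 + 0, so a_4 = 2.
The remainder reaches 0 after 5 divisions, so the expansion has 5 partial quotients, read off in order.

[0; 2, 1, 1, 2]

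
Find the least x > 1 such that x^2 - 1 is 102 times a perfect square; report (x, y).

(x, y) = (101, 10)

First expand sqrt(102) as a continued fraction. With x_i = (sqrt(102) + m_i)/d_i and (m_0, d_0) = (0, 1): a_0 = floor(sqrt(102)) = 10, since 10^2 = 100 <= 102 < 121 = 11^2.
Iterate m_{i+1} = d_i*a_i - m_i, d_{i+1} = (102 - m_{i+1}^2)/d_i, a_{i+1} = floor((a_0 + m_{i+1})/d_{i+1}):
  m_1 = 1*10 - 0 = 10, d_1 = (102 - 10^2)/1 = 2/1 = 2, a_1 = floor((10 + 10)/2) = 10.
  m_2 = 2*10 - 10 = 10, d_2 = (102 - 10^2)/2 = 2/2 = 1, a_2 = floor((10 + 10)/1) = 20.
  m_3 = 1*20 - 10 = 10, d_3 = (102 - 10^2)/1 = 2/1 = 2: (m_3, d_3) = (m_1, d_1) = (10, 2), so from here the quotients repeat a_1, a_2; the period length is 2.
So sqrt(102) = [10; (10, 20)] with period length k = 2.
k is even, so the fundamental solution of x^2 - 102y^2 = 1 is (p_{k-1}, q_{k-1}) = (p_1, q_1); compute convergents through index 1.
Convergents (p_i = a_i*p_{i-1} + p_{i-2}, q_i = a_i*q_{i-1} + q_{i-2} with p_{-2}=0, p_{-1}=1, q_{-2}=1, q_{-1}=0):
  i=0: a_0=10, p_0 = 10*1 + 0 = 10, q_0 = 10*0 + 1 = 1.
  i=1: a_1=10, p_1 = 10*10 + 1 = 101, q_1 = 10*1 + 0 = 10.
Check: 101^2 - 102*10^2 = 10201 - 10200 = 1, so (x, y) = (101, 10) solves the equation, and by the theorem it is the least positive solution.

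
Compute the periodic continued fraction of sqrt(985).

Write x_i = (sqrt(985) + m_i)/d_i with (m_0, d_0) = (0, 1). a_0 = floor(sqrt(985)) = 31, since 31^2 = 961 <= 985 < 1024 = 32^2.
Iterate m_{i+1} = d_i*a_i - m_i, d_{i+1} = (985 - m_{i+1}^2)/d_i, a_{i+1} = floor((a_0 + m_{i+1})/d_{i+1}):
  m_1 = 1*31 - 0 = 31, d_1 = (985 - 31^2)/1 = 24/1 = 24, a_1 = floor((31 + 31)/24) = 2.
  m_2 = 24*2 - 31 = 17, d_2 = (985 - 17^2)/24 = 696/24 = 29, a_2 = floor((31 + 17)/29) = 1.
  m_3 = 29*1 - 17 = 12, d_3 = (985 - 12^2)/29 = 841/29 = 29, a_3 = floor((31 + 12)/29) = 1.
  m_4 = 29*1 - 12 = 17, d_4 = (985 - 17^2)/29 = 696/29 = 24, a_4 = floor((31 + 17)/24) = 2.
  m_5 = 24*2 - 17 = 31, d_5 = (985 - 31^2)/24 = 24/24 = 1, a_5 = floor((31 + 31)/1) = 62.
  m_6 = 1*62 - 31 = 31, d_6 = (985 - 31^2)/1 = 24/1 = 24: (m_6, d_6) = (m_1, d_1) = (31, 24), so from here the quotients repeat a_1, ..., a_5; the period length is 5.
Hence the expansion of sqrt(985) is a_0 = 31 followed by the repeating block 2, 1, 1, 2, 62 (period 5).

[31; (2, 1, 1, 2, 62)]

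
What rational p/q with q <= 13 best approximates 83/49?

Expand x = 83/49 as a continued fraction with the Euclidean algorithm:
  83 = 1*49 + 34, so a_0 = 1.
  49 = 1*34 + 15, so a_1 = 1.
  34 = 2*15 + 4, so a_2 = 2.
  15 = 3*4 + 3, so a_3 = 3.
  4 = 1*3 + 1, so a_4 = 1.
  3 = 3*1 + 0, so a_5 = 3.
so x = [1; 1, 2, 3, 1, 3].
Convergents (p_i = a_i*p_{i-1} + p_{i-2}, q_i = a_i*q_{i-1} + q_{i-2} with p_{-2}=0, p_{-1}=1, q_{-2}=1, q_{-1}=0), until the denominator exceeds 13:
  i=0: a_0=1, p_0 = 1*1 + 0 = 1, q_0 = 1*0 + 1 = 1.
  i=1: a_1=1, p_1 = 1*1 + 1 = 2, q_1 = 1*1 + 0 = 1.
  i=2: a_2=2, p_2 = 2*2 + 1 = 5, q_2 = 2*1 + 1 = 3.
  i=3: a_3=3, p_3 = 3*5 + 2 = 17, q_3 = 3*3 + 1 = 10.
  i=4: a_4=1, p_4 = 1*17 + 5 = 22, q_4 = 1*10 + 3 = 13.
  i=5: a_5=3, p_5 = 3*22 + 17 = 83, q_5 = 3*13 + 10 = 49.
q_5 = 49 > 13, so the last convergent with denominator <= 13 is p_4/q_4 = 22/13.
The closest fraction with denominator <= 13 is either p_4/q_4 or the intermediate fraction (k*p_4 + p_3)/(k*q_4 + q_3) with the largest k >= 1 whose denominator stays <= 13; these approach x as k grows, and every other convergent or intermediate fraction in range is farther away.
Largest k: floor((13 - q_3)/q_4) = floor((13 - 10)/13) = 0.
Since k = 0, no intermediate fraction beyond p_4/q_4 has denominator <= 13, so the convergent 22/13 is the closest (its error is |83*13 - 22*49|/(49*13) = 1/637).

22/13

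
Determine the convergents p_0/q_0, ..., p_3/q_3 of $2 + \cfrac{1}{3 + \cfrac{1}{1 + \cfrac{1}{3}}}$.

2/1, 7/3, 9/4, 34/15

Using the convergent recurrence p_i = a_i*p_{i-1} + p_{i-2}, q_i = a_i*q_{i-1} + q_{i-2} with p_{-2}=0, p_{-1}=1, q_{-2}=1, q_{-1}=0:
  i=0: a_0=2, p_0 = 2*1 + 0 = 2, q_0 = 2*0 + 1 = 1.
  i=1: a_1=3, p_1 = 3*2 + 1 = 7, q_1 = 3*1 + 0 = 3.
  i=2: a_2=1, p_2 = 1*7 + 2 = 9, q_2 = 1*3 + 1 = 4.
  i=3: a_3=3, p_3 = 3*9 + 7 = 34, q_3 = 3*4 + 3 = 15.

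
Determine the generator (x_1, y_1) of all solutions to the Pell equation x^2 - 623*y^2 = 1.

(x, y) = (624, 25)

First expand sqrt(623) as a continued fraction. With x_i = (sqrt(623) + m_i)/d_i and (m_0, d_0) = (0, 1): a_0 = floor(sqrt(623)) = 24, since 24^2 = 576 <= 623 < 625 = 25^2.
Iterate m_{i+1} = d_i*a_i - m_i, d_{i+1} = (623 - m_{i+1}^2)/d_i, a_{i+1} = floor((a_0 + m_{i+1})/d_{i+1}):
  m_1 = 1*24 - 0 = 24, d_1 = (623 - 24^2)/1 = 47/1 = 47, a_1 = floor((24 + 24)/47) = 1.
  m_2 = 47*1 - 24 = 23, d_2 = (623 - 23^2)/47 = 94/47 = 2, a_2 = floor((24 + 23)/2) = 23.
  m_3 = 2*23 - 23 = 23, d_3 = (623 - 23^2)/2 = 94/2 = 47, a_3 = floor((24 + 23)/47) = 1.
  m_4 = 47*1 - 23 = 24, d_4 = (623 - 24^2)/47 = 47/47 = 1, a_4 = floor((24 + 24)/1) = 48.
  m_5 = 1*48 - 24 = 24, d_5 = (623 - 24^2)/1 = 47/1 = 47: (m_5, d_5) = (m_1, d_1) = (24, 47), so from here the quotients repeat a_1, ..., a_4; the period length is 4.
So sqrt(623) = [24; (1, 23, 1, 48)] with period length k = 4.
k is even, so the fundamental solution of x^2 - 623y^2 = 1 is (p_{k-1}, q_{k-1}) = (p_3, q_3); compute convergents through index 3.
Convergents (p_i = a_i*p_{i-1} + p_{i-2}, q_i = a_i*q_{i-1} + q_{i-2} with p_{-2}=0, p_{-1}=1, q_{-2}=1, q_{-1}=0):
  i=0: a_0=24, p_0 = 24*1 + 0 = 24, q_0 = 24*0 + 1 = 1.
  i=1: a_1=1, p_1 = 1*24 + 1 = 25, q_1 = 1*1 + 0 = 1.
  i=2: a_2=23, p_2 = 23*25 + 24 = 599, q_2 = 23*1 + 1 = 24.
  i=3: a_3=1, p_3 = 1*599 + 25 = 624, q_3 = 1*24 + 1 = 25.
Check: 624^2 - 623*25^2 = 389376 - 389375 = 1, so (x, y) = (624, 25) solves the equation, and by the theorem it is the least positive solution.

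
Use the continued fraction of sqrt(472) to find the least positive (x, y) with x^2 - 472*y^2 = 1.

First expand sqrt(472) as a continued fraction. With x_i = (sqrt(472) + m_i)/d_i and (m_0, d_0) = (0, 1): a_0 = floor(sqrt(472)) = 21, since 21^2 = 441 <= 472 < 484 = 22^2.
Iterate m_{i+1} = d_i*a_i - m_i, d_{i+1} = (472 - m_{i+1}^2)/d_i, a_{i+1} = floor((a_0 + m_{i+1})/d_{i+1}):
  m_1 = 1*21 - 0 = 21, d_1 = (472 - 21^2)/1 = 31/1 = 31, a_1 = floor((21 + 21)/31) = 1.
  m_2 = 31*1 - 21 = 10, d_2 = (472 - 10^2)/31 = 372/31 = 12, a_2 = floor((21 + 10)/12) = 2.
  m_3 = 12*2 - 10 = 14, d_3 = (472 - 14^2)/12 = 276/12 = 23, a_3 = floor((21 + 14)/23) = 1.
  m_4 = 23*1 - 14 = 9, d_4 = (472 - 9^2)/23 = 391/23 = 17, a_4 = floor((21 + 9)/17) = 1.
  m_5 = 17*1 - 9 = 8, d_5 = (472 - 8^2)/17 = 408/17 = 24, a_5 = floor((21 + 8)/24) = 1.
  m_6 = 24*1 - 8 = 16, d_6 = (472 - 16^2)/24 = 216/24 = 9, a_6 = floor((21 + 16)/9) = 4.
  m_7 = 9*4 - 16 = 20, d_7 = (472 - 20^2)/9 = 72/9 = 8, a_7 = floor((21 + 20)/8) = 5.
  m_8 = 8*5 - 20 = 20, d_8 = (472 - 20^2)/8 = 72/8 = 9, a_8 = floor((21 + 20)/9) = 4.
  m_9 = 9*4 - 20 = 16, d_9 = (472 - 16^2)/9 = 216/9 = 24, a_9 = floor((21 + 16)/24) = 1.
  m_10 = 24*1 - 16 = 8, d_10 = (472 - 8^2)/24 = 408/24 = 17, a_10 = floor((21 + 8)/17) = 1.
  m_11 = 17*1 - 8 = 9, d_11 = (472 - 9^2)/17 = 391/17 = 23, a_11 = floor((21 + 9)/23) = 1.
  m_12 = 23*1 - 9 = 14, d_12 = (472 - 14^2)/23 = 276/23 = 12, a_12 = floor((21 + 14)/12) = 2.
  m_13 = 12*2 - 14 = 10, d_13 = (472 - 10^2)/12 = 372/12 = 31, a_13 = floor((21 + 10)/31) = 1.
  m_14 = 31*1 - 10 = 21, d_14 = (472 - 21^2)/31 = 31/31 = 1, a_14 = floor((21 + 21)/1) = 42.
  m_15 = 1*42 - 21 = 21, d_15 = (472 - 21^2)/1 = 31/1 = 31: (m_15, d_15) = (m_1, d_1) = (21, 31), so from here the quotients repeat a_1, ..., a_14; the period length is 14.
So sqrt(472) = [21; (1, 2, 1, 1, 1, 4, 5, 4, 1, 1, 1, 2, 1, 42)] with period length k = 14.
k is even, so the fundamental solution of x^2 - 472y^2 = 1 is (p_{k-1}, q_{k-1}) = (p_13, q_13); compute convergents through index 13.
Convergents (p_i = a_i*p_{i-1} + p_{i-2}, q_i = a_i*q_{i-1} + q_{i-2} with p_{-2}=0, p_{-1}=1, q_{-2}=1, q_{-1}=0):
  i=0: a_0=21, p_0 = 21*1 + 0 = 21, q_0 = 21*0 + 1 = 1.
  i=1: a_1=1, p_1 = 1*21 + 1 = 22, q_1 = 1*1 + 0 = 1.
  i=2: a_2=2, p_2 = 2*22 + 21 = 65, q_2 = 2*1 + 1 = 3.
  i=3: a_3=1, p_3 = 1*65 + 22 = 87, q_3 = 1*3 + 1 = 4.
  i=4: a_4=1, p_4 = 1*87 + 65 = 152, q_4 = 1*4 + 3 = 7.
  i=5: a_5=1, p_5 = 1*152 + 87 = 239, q_5 = 1*7 + 4 = 11.
  i=6: a_6=4, p_6 = 4*239 + 152 = 1108, q_6 = 4*11 + 7 = 51.
  i=7: a_7=5, p_7 = 5*1108 + 239 = 5779, q_7 = 5*51 + 11 = 266.
  i=8: a_8=4, p_8 = 4*5779 + 1108 = 24224, q_8 = 4*266 + 51 = 1115.
  i=9: a_9=1, p_9 = 1*24224 + 5779 = 30003, q_9 = 1*1115 + 266 = 1381.
  i=10: a_10=1, p_10 = 1*30003 + 24224 = 54227, q_10 = 1*1381 + 1115 = 2496.
  i=11: a_11=1, p_11 = 1*54227 + 30003 = 84230, q_11 = 1*2496 + 1381 = 3877.
  i=12: a_12=2, p_12 = 2*84230 + 54227 = 222687, q_12 = 2*3877 + 2496 = 10250.
  i=13: a_13=1, p_13 = 1*222687 + 84230 = 306917, q_13 = 1*10250 + 3877 = 14127.
Check: 306917^2 - 472*14127^2 = 94198044889 - 94198044888 = 1, so (x, y) = (306917, 14127) solves the equation, and by the theorem it is the least positive solution.

(x, y) = (306917, 14127)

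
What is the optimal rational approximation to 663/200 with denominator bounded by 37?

Expand x = 663/200 as a continued fraction with the Euclidean algorithm:
  663 = 3*200 + 63, so a_0 = 3.
  200 = 3*63 + 11, so a_1 = 3.
  63 = 5*11 + 8, so a_2 = 5.
  11 = 1*8 + 3, so a_3 = 1.
  8 = 2*3 + 2, so a_4 = 2.
  3 = 1*2 + 1, so a_5 = 1.
  2 = 2*1 + 0, so a_6 = 2.
so x = [3; 3, 5, 1, 2, 1, 2].
Convergents (p_i = a_i*p_{i-1} + p_{i-2}, q_i = a_i*q_{i-1} + q_{i-2} with p_{-2}=0, p_{-1}=1, q_{-2}=1, q_{-1}=0), until the denominator exceeds 37:
  i=0: a_0=3, p_0 = 3*1 + 0 = 3, q_0 = 3*0 + 1 = 1.
  i=1: a_1=3, p_1 = 3*3 + 1 = 10, q_1 = 3*1 + 0 = 3.
  i=2: a_2=5, p_2 = 5*10 + 3 = 53, q_2 = 5*3 + 1 = 16.
  i=3: a_3=1, p_3 = 1*53 + 10 = 63, q_3 = 1*16 + 3 = 19.
  i=4: a_4=2, p_4 = 2*63 + 53 = 179, q_4 = 2*19 + 16 = 54.
q_4 = 54 > 37, so the last convergent with denominator <= 37 is p_3/q_3 = 63/19.
The closest fraction with denominator <= 37 is either p_3/q_3 or the intermediate fraction (k*p_3 + p_2)/(k*q_3 + q_2) with the largest k >= 1 whose denominator stays <= 37; these approach x as k grows, and every other convergent or intermediate fraction in range is farther away.
Largest k: floor((37 - q_2)/q_3) = floor((37 - 16)/19) = 1.
That gives (1*63 + 53)/(1*19 + 16) = 116/35.
Compare the errors: |x - 63/19| = |663*19 - 63*200|/(200*19) = 3/3800, and |x - 116/35| = |663*35 - 116*200|/(200*35) = 5/7000.
Cross-multiplying, 5*3800 = 19000 < 21000 = 3*7000, so 5/7000 is smaller: the intermediate fraction 116/35 is closer to x than 63/19.

116/35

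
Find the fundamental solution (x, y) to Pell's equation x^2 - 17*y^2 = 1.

First expand sqrt(17) as a continued fraction. With x_i = (sqrt(17) + m_i)/d_i and (m_0, d_0) = (0, 1): a_0 = floor(sqrt(17)) = 4, since 4^2 = 16 <= 17 < 25 = 5^2.
Iterate m_{i+1} = d_i*a_i - m_i, d_{i+1} = (17 - m_{i+1}^2)/d_i, a_{i+1} = floor((a_0 + m_{i+1})/d_{i+1}):
  m_1 = 1*4 - 0 = 4, d_1 = (17 - 4^2)/1 = 1/1 = 1, a_1 = floor((4 + 4)/1) = 8.
  m_2 = 1*8 - 4 = 4, d_2 = (17 - 4^2)/1 = 1/1 = 1: (m_2, d_2) = (m_1, d_1) = (4, 1), so from here the quotient a_1 repeats; the period length is 1.
So sqrt(17) = [4; (8)] with period length k = 1.
k is odd, so (p_{k-1}, q_{k-1}) only solves x^2 - 17y^2 = -1 and the fundamental solution of x^2 - 17y^2 = 1 is (p_{2k-1}, q_{2k-1}) = (p_1, q_1); compute convergents through index 1, running through the period twice.
Convergents (p_i = a_i*p_{i-1} + p_{i-2}, q_i = a_i*q_{i-1} + q_{i-2} with p_{-2}=0, p_{-1}=1, q_{-2}=1, q_{-1}=0):
  i=0: a_0=4, p_0 = 4*1 + 0 = 4, q_0 = 4*0 + 1 = 1.
  i=1: a_1=8, p_1 = 8*4 + 1 = 33, q_1 = 8*1 + 0 = 8.
Indeed p_0^2 - 17*q_0^2 = 16 - 17 = -1, not +1.
Check: 33^2 - 17*8^2 = 1089 - 1088 = 1, so (x, y) = (33, 8) solves the equation, and by the theorem it is the least positive solution.

(x, y) = (33, 8)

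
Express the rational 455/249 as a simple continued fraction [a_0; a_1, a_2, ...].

[1; 1, 4, 1, 3, 1, 3, 2]

Run the Euclidean algorithm on 455 and 249; the successive quotients are the partial quotients a_0, a_1, ... (each step inverts the fractional part left over by the previous one):
  455 = 1*249 + 206, so a_0 = 1.
  249 = 1*206 + 43, so a_1 = 1.
  206 = 4*43 + 34, so a_2 = 4.
  43 = 1*34 + 9, so a_3 = 1.
  34 = 3*9 + 7, so a_4 = 3.
  9 = 1*7 + 2, so a_5 = 1.
  7 = 3*2 + 1, so a_6 = 3.
  2 = 2*1 + 0, so a_7 = 2.
The remainder reaches 0 after 8 divisions, so the expansion has 8 partial quotients, read off in order.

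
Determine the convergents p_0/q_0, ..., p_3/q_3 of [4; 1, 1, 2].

Using the convergent recurrence p_i = a_i*p_{i-1} + p_{i-2}, q_i = a_i*q_{i-1} + q_{i-2} with p_{-2}=0, p_{-1}=1, q_{-2}=1, q_{-1}=0:
  i=0: a_0=4, p_0 = 4*1 + 0 = 4, q_0 = 4*0 + 1 = 1.
  i=1: a_1=1, p_1 = 1*4 + 1 = 5, q_1 = 1*1 + 0 = 1.
  i=2: a_2=1, p_2 = 1*5 + 4 = 9, q_2 = 1*1 + 1 = 2.
  i=3: a_3=2, p_3 = 2*9 + 5 = 23, q_3 = 2*2 + 1 = 5.

4/1, 5/1, 9/2, 23/5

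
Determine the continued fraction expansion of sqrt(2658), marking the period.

[51; (1, 1, 3, 1, 50, 1, 3, 1, 1, 102)]

Write x_i = (sqrt(2658) + m_i)/d_i with (m_0, d_0) = (0, 1). a_0 = floor(sqrt(2658)) = 51, since 51^2 = 2601 <= 2658 < 2704 = 52^2.
Iterate m_{i+1} = d_i*a_i - m_i, d_{i+1} = (2658 - m_{i+1}^2)/d_i, a_{i+1} = floor((a_0 + m_{i+1})/d_{i+1}):
  m_1 = 1*51 - 0 = 51, d_1 = (2658 - 51^2)/1 = 57/1 = 57, a_1 = floor((51 + 51)/57) = 1.
  m_2 = 57*1 - 51 = 6, d_2 = (2658 - 6^2)/57 = 2622/57 = 46, a_2 = floor((51 + 6)/46) = 1.
  m_3 = 46*1 - 6 = 40, d_3 = (2658 - 40^2)/46 = 1058/46 = 23, a_3 = floor((51 + 40)/23) = 3.
  m_4 = 23*3 - 40 = 29, d_4 = (2658 - 29^2)/23 = 1817/23 = 79, a_4 = floor((51 + 29)/79) = 1.
  m_5 = 79*1 - 29 = 50, d_5 = (2658 - 50^2)/79 = 158/79 = 2, a_5 = floor((51 + 50)/2) = 50.
  m_6 = 2*50 - 50 = 50, d_6 = (2658 - 50^2)/2 = 158/2 = 79, a_6 = floor((51 + 50)/79) = 1.
  m_7 = 79*1 - 50 = 29, d_7 = (2658 - 29^2)/79 = 1817/79 = 23, a_7 = floor((51 + 29)/23) = 3.
  m_8 = 23*3 - 29 = 40, d_8 = (2658 - 40^2)/23 = 1058/23 = 46, a_8 = floor((51 + 40)/46) = 1.
  m_9 = 46*1 - 40 = 6, d_9 = (2658 - 6^2)/46 = 2622/46 = 57, a_9 = floor((51 + 6)/57) = 1.
  m_10 = 57*1 - 6 = 51, d_10 = (2658 - 51^2)/57 = 57/57 = 1, a_10 = floor((51 + 51)/1) = 102.
  m_11 = 1*102 - 51 = 51, d_11 = (2658 - 51^2)/1 = 57/1 = 57: (m_11, d_11) = (m_1, d_1) = (51, 57), so from here the quotients repeat a_1, ..., a_10; the period length is 10.
Hence the expansion of sqrt(2658) is a_0 = 51 followed by the repeating block 1, 1, 3, 1, 50, 1, 3, 1, 1, 102 (period 10).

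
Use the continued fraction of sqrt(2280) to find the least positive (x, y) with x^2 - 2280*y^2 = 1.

First expand sqrt(2280) as a continued fraction. With x_i = (sqrt(2280) + m_i)/d_i and (m_0, d_0) = (0, 1): a_0 = floor(sqrt(2280)) = 47, since 47^2 = 2209 <= 2280 < 2304 = 48^2.
Iterate m_{i+1} = d_i*a_i - m_i, d_{i+1} = (2280 - m_{i+1}^2)/d_i, a_{i+1} = floor((a_0 + m_{i+1})/d_{i+1}):
  m_1 = 1*47 - 0 = 47, d_1 = (2280 - 47^2)/1 = 71/1 = 71, a_1 = floor((47 + 47)/71) = 1.
  m_2 = 71*1 - 47 = 24, d_2 = (2280 - 24^2)/71 = 1704/71 = 24, a_2 = floor((47 + 24)/24) = 2.
  m_3 = 24*2 - 24 = 24, d_3 = (2280 - 24^2)/24 = 1704/24 = 71, a_3 = floor((47 + 24)/71) = 1.
  m_4 = 71*1 - 24 = 47, d_4 = (2280 - 47^2)/71 = 71/71 = 1, a_4 = floor((47 + 47)/1) = 94.
  m_5 = 1*94 - 47 = 47, d_5 = (2280 - 47^2)/1 = 71/1 = 71: (m_5, d_5) = (m_1, d_1) = (47, 71), so from here the quotients repeat a_1, ..., a_4; the period length is 4.
So sqrt(2280) = [47; (1, 2, 1, 94)] with period length k = 4.
k is even, so the fundamental solution of x^2 - 2280y^2 = 1 is (p_{k-1}, q_{k-1}) = (p_3, q_3); compute convergents through index 3.
Convergents (p_i = a_i*p_{i-1} + p_{i-2}, q_i = a_i*q_{i-1} + q_{i-2} with p_{-2}=0, p_{-1}=1, q_{-2}=1, q_{-1}=0):
  i=0: a_0=47, p_0 = 47*1 + 0 = 47, q_0 = 47*0 + 1 = 1.
  i=1: a_1=1, p_1 = 1*47 + 1 = 48, q_1 = 1*1 + 0 = 1.
  i=2: a_2=2, p_2 = 2*48 + 47 = 143, q_2 = 2*1 + 1 = 3.
  i=3: a_3=1, p_3 = 1*143 + 48 = 191, q_3 = 1*3 + 1 = 4.
Check: 191^2 - 2280*4^2 = 36481 - 36480 = 1, so (x, y) = (191, 4) solves the equation, and by the theorem it is the least positive solution.

(x, y) = (191, 4)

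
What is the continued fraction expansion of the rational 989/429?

Run the Euclidean algorithm on 989 and 429; the successive quotients are the partial quotients a_0, a_1, ... (each step inverts the fractional part left over by the previous one):
  989 = 2*429 + 131, so a_0 = 2.
  429 = 3*131 + 36, so a_1 = 3.
  131 = 3*36 + 23, so a_2 = 3.
  36 = 1*23 + 13, so a_3 = 1.
  23 = 1*13 + 10, so a_4 = 1.
  13 = 1*10 + 3, so a_5 = 1.
  10 = 3*3 + 1, so a_6 = 3.
  3 = 3*1 + 0, so a_7 = 3.
The remainder reaches 0 after 8 divisions, so the expansion has 8 partial quotients, read off in order.

[2; 3, 3, 1, 1, 1, 3, 3]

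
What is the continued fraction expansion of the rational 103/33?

[3; 8, 4]

Run the Euclidean algorithm on 103 and 33; the successive quotients are the partial quotients a_0, a_1, ... (each step inverts the fractional part left over by the previous one):
  103 = 3*33 + 4, so a_0 = 3.
  33 = 8*4 + 1, so a_1 = 8.
  4 = 4*1 + 0, so a_2 = 4.
The remainder reaches 0 after 3 divisions, so the expansion has 3 partial quotients, read off in order.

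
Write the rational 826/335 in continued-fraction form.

Run the Euclidean algorithm on 826 and 335; the successive quotients are the partial quotients a_0, a_1, ... (each step inverts the fractional part left over by the previous one):
  826 = 2*335 + 156, so a_0 = 2.
  335 = 2*156 + 23, so a_1 = 2.
  156 = 6*23 + 18, so a_2 = 6.
  23 = 1*18 + 5, so a_3 = 1.
  18 = 3*5 + 3, so a_4 = 3.
  5 = 1*3 + 2, so a_5 = 1.
  3 = 1*2 + 1, so a_6 = 1.
  2 = 2*1 + 0, so a_7 = 2.
The remainder reaches 0 after 8 divisions, so the expansion has 8 partial quotients, read off in order.

[2; 2, 6, 1, 3, 1, 1, 2]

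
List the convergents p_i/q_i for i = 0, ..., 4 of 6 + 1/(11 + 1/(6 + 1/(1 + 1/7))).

6/1, 67/11, 408/67, 475/78, 3733/613

Using the convergent recurrence p_i = a_i*p_{i-1} + p_{i-2}, q_i = a_i*q_{i-1} + q_{i-2} with p_{-2}=0, p_{-1}=1, q_{-2}=1, q_{-1}=0:
  i=0: a_0=6, p_0 = 6*1 + 0 = 6, q_0 = 6*0 + 1 = 1.
  i=1: a_1=11, p_1 = 11*6 + 1 = 67, q_1 = 11*1 + 0 = 11.
  i=2: a_2=6, p_2 = 6*67 + 6 = 408, q_2 = 6*11 + 1 = 67.
  i=3: a_3=1, p_3 = 1*408 + 67 = 475, q_3 = 1*67 + 11 = 78.
  i=4: a_4=7, p_4 = 7*475 + 408 = 3733, q_4 = 7*78 + 67 = 613.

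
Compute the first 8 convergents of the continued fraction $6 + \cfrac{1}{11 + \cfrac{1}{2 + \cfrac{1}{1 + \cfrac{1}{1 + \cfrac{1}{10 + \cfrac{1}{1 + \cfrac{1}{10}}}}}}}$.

6/1, 67/11, 140/23, 207/34, 347/57, 3677/604, 4024/661, 43917/7214

Using the convergent recurrence p_i = a_i*p_{i-1} + p_{i-2}, q_i = a_i*q_{i-1} + q_{i-2} with p_{-2}=0, p_{-1}=1, q_{-2}=1, q_{-1}=0:
  i=0: a_0=6, p_0 = 6*1 + 0 = 6, q_0 = 6*0 + 1 = 1.
  i=1: a_1=11, p_1 = 11*6 + 1 = 67, q_1 = 11*1 + 0 = 11.
  i=2: a_2=2, p_2 = 2*67 + 6 = 140, q_2 = 2*11 + 1 = 23.
  i=3: a_3=1, p_3 = 1*140 + 67 = 207, q_3 = 1*23 + 11 = 34.
  i=4: a_4=1, p_4 = 1*207 + 140 = 347, q_4 = 1*34 + 23 = 57.
  i=5: a_5=10, p_5 = 10*347 + 207 = 3677, q_5 = 10*57 + 34 = 604.
  i=6: a_6=1, p_6 = 1*3677 + 347 = 4024, q_6 = 1*604 + 57 = 661.
  i=7: a_7=10, p_7 = 10*4024 + 3677 = 43917, q_7 = 10*661 + 604 = 7214.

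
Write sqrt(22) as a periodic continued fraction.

Write x_i = (sqrt(22) + m_i)/d_i with (m_0, d_0) = (0, 1). a_0 = floor(sqrt(22)) = 4, since 4^2 = 16 <= 22 < 25 = 5^2.
Iterate m_{i+1} = d_i*a_i - m_i, d_{i+1} = (22 - m_{i+1}^2)/d_i, a_{i+1} = floor((a_0 + m_{i+1})/d_{i+1}):
  m_1 = 1*4 - 0 = 4, d_1 = (22 - 4^2)/1 = 6/1 = 6, a_1 = floor((4 + 4)/6) = 1.
  m_2 = 6*1 - 4 = 2, d_2 = (22 - 2^2)/6 = 18/6 = 3, a_2 = floor((4 + 2)/3) = 2.
  m_3 = 3*2 - 2 = 4, d_3 = (22 - 4^2)/3 = 6/3 = 2, a_3 = floor((4 + 4)/2) = 4.
  m_4 = 2*4 - 4 = 4, d_4 = (22 - 4^2)/2 = 6/2 = 3, a_4 = floor((4 + 4)/3) = 2.
  m_5 = 3*2 - 4 = 2, d_5 = (22 - 2^2)/3 = 18/3 = 6, a_5 = floor((4 + 2)/6) = 1.
  m_6 = 6*1 - 2 = 4, d_6 = (22 - 4^2)/6 = 6/6 = 1, a_6 = floor((4 + 4)/1) = 8.
  m_7 = 1*8 - 4 = 4, d_7 = (22 - 4^2)/1 = 6/1 = 6: (m_7, d_7) = (m_1, d_1) = (4, 6), so from here the quotients repeat a_1, ..., a_6; the period length is 6.
Hence the expansion of sqrt(22) is a_0 = 4 followed by the repeating block 1, 2, 4, 2, 1, 8 (period 6).

[4; (1, 2, 4, 2, 1, 8)]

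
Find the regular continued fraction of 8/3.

[2; 1, 2]

Run the Euclidean algorithm on 8 and 3; the successive quotients are the partial quotients a_0, a_1, ... (each step inverts the fractional part left over by the previous one):
  8 = 2*3 + 2, so a_0 = 2.
  3 = 1*2 + 1, so a_1 = 1.
  2 = 2*1 + 0, so a_2 = 2.
The remainder reaches 0 after 3 divisions, so the expansion has 3 partial quotients, read off in order.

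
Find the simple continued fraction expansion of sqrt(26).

[5; (10)]

Write x_i = (sqrt(26) + m_i)/d_i with (m_0, d_0) = (0, 1). a_0 = floor(sqrt(26)) = 5, since 5^2 = 25 <= 26 < 36 = 6^2.
Iterate m_{i+1} = d_i*a_i - m_i, d_{i+1} = (26 - m_{i+1}^2)/d_i, a_{i+1} = floor((a_0 + m_{i+1})/d_{i+1}):
  m_1 = 1*5 - 0 = 5, d_1 = (26 - 5^2)/1 = 1/1 = 1, a_1 = floor((5 + 5)/1) = 10.
  m_2 = 1*10 - 5 = 5, d_2 = (26 - 5^2)/1 = 1/1 = 1: (m_2, d_2) = (m_1, d_1) = (5, 1), so from here the quotient a_1 repeats; the period length is 1.
Hence the expansion of sqrt(26) is a_0 = 5 followed by the repeating block 10 (period 1).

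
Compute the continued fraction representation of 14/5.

[2; 1, 4]

Run the Euclidean algorithm on 14 and 5; the successive quotients are the partial quotients a_0, a_1, ... (each step inverts the fractional part left over by the previous one):
  14 = 2*5 + 4, so a_0 = 2.
  5 = 1*4 + 1, so a_1 = 1.
  4 = 4*1 + 0, so a_2 = 4.
The remainder reaches 0 after 3 divisions, so the expansion has 3 partial quotients, read off in order.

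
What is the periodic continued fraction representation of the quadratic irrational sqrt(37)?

[6; (12)]

Write x_i = (sqrt(37) + m_i)/d_i with (m_0, d_0) = (0, 1). a_0 = floor(sqrt(37)) = 6, since 6^2 = 36 <= 37 < 49 = 7^2.
Iterate m_{i+1} = d_i*a_i - m_i, d_{i+1} = (37 - m_{i+1}^2)/d_i, a_{i+1} = floor((a_0 + m_{i+1})/d_{i+1}):
  m_1 = 1*6 - 0 = 6, d_1 = (37 - 6^2)/1 = 1/1 = 1, a_1 = floor((6 + 6)/1) = 12.
  m_2 = 1*12 - 6 = 6, d_2 = (37 - 6^2)/1 = 1/1 = 1: (m_2, d_2) = (m_1, d_1) = (6, 1), so from here the quotient a_1 repeats; the period length is 1.
Hence the expansion of sqrt(37) is a_0 = 6 followed by the repeating block 12 (period 1).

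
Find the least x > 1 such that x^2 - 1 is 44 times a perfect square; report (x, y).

(x, y) = (199, 30)

First expand sqrt(44) as a continued fraction. With x_i = (sqrt(44) + m_i)/d_i and (m_0, d_0) = (0, 1): a_0 = floor(sqrt(44)) = 6, since 6^2 = 36 <= 44 < 49 = 7^2.
Iterate m_{i+1} = d_i*a_i - m_i, d_{i+1} = (44 - m_{i+1}^2)/d_i, a_{i+1} = floor((a_0 + m_{i+1})/d_{i+1}):
  m_1 = 1*6 - 0 = 6, d_1 = (44 - 6^2)/1 = 8/1 = 8, a_1 = floor((6 + 6)/8) = 1.
  m_2 = 8*1 - 6 = 2, d_2 = (44 - 2^2)/8 = 40/8 = 5, a_2 = floor((6 + 2)/5) = 1.
  m_3 = 5*1 - 2 = 3, d_3 = (44 - 3^2)/5 = 35/5 = 7, a_3 = floor((6 + 3)/7) = 1.
  m_4 = 7*1 - 3 = 4, d_4 = (44 - 4^2)/7 = 28/7 = 4, a_4 = floor((6 + 4)/4) = 2.
  m_5 = 4*2 - 4 = 4, d_5 = (44 - 4^2)/4 = 28/4 = 7, a_5 = floor((6 + 4)/7) = 1.
  m_6 = 7*1 - 4 = 3, d_6 = (44 - 3^2)/7 = 35/7 = 5, a_6 = floor((6 + 3)/5) = 1.
  m_7 = 5*1 - 3 = 2, d_7 = (44 - 2^2)/5 = 40/5 = 8, a_7 = floor((6 + 2)/8) = 1.
  m_8 = 8*1 - 2 = 6, d_8 = (44 - 6^2)/8 = 8/8 = 1, a_8 = floor((6 + 6)/1) = 12.
  m_9 = 1*12 - 6 = 6, d_9 = (44 - 6^2)/1 = 8/1 = 8: (m_9, d_9) = (m_1, d_1) = (6, 8), so from here the quotients repeat a_1, ..., a_8; the period length is 8.
So sqrt(44) = [6; (1, 1, 1, 2, 1, 1, 1, 12)] with period length k = 8.
k is even, so the fundamental solution of x^2 - 44y^2 = 1 is (p_{k-1}, q_{k-1}) = (p_7, q_7); compute convergents through index 7.
Convergents (p_i = a_i*p_{i-1} + p_{i-2}, q_i = a_i*q_{i-1} + q_{i-2} with p_{-2}=0, p_{-1}=1, q_{-2}=1, q_{-1}=0):
  i=0: a_0=6, p_0 = 6*1 + 0 = 6, q_0 = 6*0 + 1 = 1.
  i=1: a_1=1, p_1 = 1*6 + 1 = 7, q_1 = 1*1 + 0 = 1.
  i=2: a_2=1, p_2 = 1*7 + 6 = 13, q_2 = 1*1 + 1 = 2.
  i=3: a_3=1, p_3 = 1*13 + 7 = 20, q_3 = 1*2 + 1 = 3.
  i=4: a_4=2, p_4 = 2*20 + 13 = 53, q_4 = 2*3 + 2 = 8.
  i=5: a_5=1, p_5 = 1*53 + 20 = 73, q_5 = 1*8 + 3 = 11.
  i=6: a_6=1, p_6 = 1*73 + 53 = 126, q_6 = 1*11 + 8 = 19.
  i=7: a_7=1, p_7 = 1*126 + 73 = 199, q_7 = 1*19 + 11 = 30.
Check: 199^2 - 44*30^2 = 39601 - 39600 = 1, so (x, y) = (199, 30) solves the equation, and by the theorem it is the least positive solution.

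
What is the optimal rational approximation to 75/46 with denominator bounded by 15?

Expand x = 75/46 as a continued fraction with the Euclidean algorithm:
  75 = 1*46 + 29, so a_0 = 1.
  46 = 1*29 + 17, so a_1 = 1.
  29 = 1*17 + 12, so a_2 = 1.
  17 = 1*12 + 5, so a_3 = 1.
  12 = 2*5 + 2, so a_4 = 2.
  5 = 2*2 + 1, so a_5 = 2.
  2 = 2*1 + 0, so a_6 = 2.
so x = [1; 1, 1, 1, 2, 2, 2].
Convergents (p_i = a_i*p_{i-1} + p_{i-2}, q_i = a_i*q_{i-1} + q_{i-2} with p_{-2}=0, p_{-1}=1, q_{-2}=1, q_{-1}=0), until the denominator exceeds 15:
  i=0: a_0=1, p_0 = 1*1 + 0 = 1, q_0 = 1*0 + 1 = 1.
  i=1: a_1=1, p_1 = 1*1 + 1 = 2, q_1 = 1*1 + 0 = 1.
  i=2: a_2=1, p_2 = 1*2 + 1 = 3, q_2 = 1*1 + 1 = 2.
  i=3: a_3=1, p_3 = 1*3 + 2 = 5, q_3 = 1*2 + 1 = 3.
  i=4: a_4=2, p_4 = 2*5 + 3 = 13, q_4 = 2*3 + 2 = 8.
  i=5: a_5=2, p_5 = 2*13 + 5 = 31, q_5 = 2*8 + 3 = 19.
q_5 = 19 > 15, so the last convergent with denominator <= 15 is p_4/q_4 = 13/8.
The closest fraction with denominator <= 15 is either p_4/q_4 or the intermediate fraction (k*p_4 + p_3)/(k*q_4 + q_3) with the largest k >= 1 whose denominator stays <= 15; these approach x as k grows, and every other convergent or intermediate fraction in range is farther away.
Largest k: floor((15 - q_3)/q_4) = floor((15 - 3)/8) = 1.
That gives (1*13 + 5)/(1*8 + 3) = 18/11.
Compare the errors: |x - 13/8| = |75*8 - 13*46|/(46*8) = 2/368, and |x - 18/11| = |75*11 - 18*46|/(46*11) = 3/506.
Cross-multiplying, 2*506 = 1012 < 1104 = 3*368, so 2/368 is smaller: the convergent 13/8 is closer to x than 18/11.

13/8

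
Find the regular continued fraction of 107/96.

Run the Euclidean algorithm on 107 and 96; the successive quotients are the partial quotients a_0, a_1, ... (each step inverts the fractional part left over by the previous one):
  107 = 1*96 + 11, so a_0 = 1.
  96 = 8*11 + 8, so a_1 = 8.
  11 = 1*8 + 3, so a_2 = 1.
  8 = 2*3 + 2, so a_3 = 2.
  3 = 1*2 + 1, so a_4 = 1.
  2 = 2*1 + 0, so a_5 = 2.
The remainder reaches 0 after 6 divisions, so the expansion has 6 partial quotients, read off in order.

[1; 8, 1, 2, 1, 2]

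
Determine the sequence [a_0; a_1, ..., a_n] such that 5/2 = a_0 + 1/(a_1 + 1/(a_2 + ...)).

Run the Euclidean algorithm on 5 and 2; the successive quotients are the partial quotients a_0, a_1, ... (each step inverts the fractional part left over by the previous one):
  5 = 2*2 + 1, so a_0 = 2.
  2 = 2*1 + 0, so a_1 = 2.
The remainder reaches 0 after 2 divisions, so the expansion has 2 partial quotients, read off in order.

[2; 2]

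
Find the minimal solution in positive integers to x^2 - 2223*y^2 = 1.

(x, y) = (85292, 1809)

First expand sqrt(2223) as a continued fraction. With x_i = (sqrt(2223) + m_i)/d_i and (m_0, d_0) = (0, 1): a_0 = floor(sqrt(2223)) = 47, since 47^2 = 2209 <= 2223 < 2304 = 48^2.
Iterate m_{i+1} = d_i*a_i - m_i, d_{i+1} = (2223 - m_{i+1}^2)/d_i, a_{i+1} = floor((a_0 + m_{i+1})/d_{i+1}):
  m_1 = 1*47 - 0 = 47, d_1 = (2223 - 47^2)/1 = 14/1 = 14, a_1 = floor((47 + 47)/14) = 6.
  m_2 = 14*6 - 47 = 37, d_2 = (2223 - 37^2)/14 = 854/14 = 61, a_2 = floor((47 + 37)/61) = 1.
  m_3 = 61*1 - 37 = 24, d_3 = (2223 - 24^2)/61 = 1647/61 = 27, a_3 = floor((47 + 24)/27) = 2.
  m_4 = 27*2 - 24 = 30, d_4 = (2223 - 30^2)/27 = 1323/27 = 49, a_4 = floor((47 + 30)/49) = 1.
  m_5 = 49*1 - 30 = 19, d_5 = (2223 - 19^2)/49 = 1862/49 = 38, a_5 = floor((47 + 19)/38) = 1.
  m_6 = 38*1 - 19 = 19, d_6 = (2223 - 19^2)/38 = 1862/38 = 49, a_6 = floor((47 + 19)/49) = 1.
  m_7 = 49*1 - 19 = 30, d_7 = (2223 - 30^2)/49 = 1323/49 = 27, a_7 = floor((47 + 30)/27) = 2.
  m_8 = 27*2 - 30 = 24, d_8 = (2223 - 24^2)/27 = 1647/27 = 61, a_8 = floor((47 + 24)/61) = 1.
  m_9 = 61*1 - 24 = 37, d_9 = (2223 - 37^2)/61 = 854/61 = 14, a_9 = floor((47 + 37)/14) = 6.
  m_10 = 14*6 - 37 = 47, d_10 = (2223 - 47^2)/14 = 14/14 = 1, a_10 = floor((47 + 47)/1) = 94.
  m_11 = 1*94 - 47 = 47, d_11 = (2223 - 47^2)/1 = 14/1 = 14: (m_11, d_11) = (m_1, d_1) = (47, 14), so from here the quotients repeat a_1, ..., a_10; the period length is 10.
So sqrt(2223) = [47; (6, 1, 2, 1, 1, 1, 2, 1, 6, 94)] with period length k = 10.
k is even, so the fundamental solution of x^2 - 2223y^2 = 1 is (p_{k-1}, q_{k-1}) = (p_9, q_9); compute convergents through index 9.
Convergents (p_i = a_i*p_{i-1} + p_{i-2}, q_i = a_i*q_{i-1} + q_{i-2} with p_{-2}=0, p_{-1}=1, q_{-2}=1, q_{-1}=0):
  i=0: a_0=47, p_0 = 47*1 + 0 = 47, q_0 = 47*0 + 1 = 1.
  i=1: a_1=6, p_1 = 6*47 + 1 = 283, q_1 = 6*1 + 0 = 6.
  i=2: a_2=1, p_2 = 1*283 + 47 = 330, q_2 = 1*6 + 1 = 7.
  i=3: a_3=2, p_3 = 2*330 + 283 = 943, q_3 = 2*7 + 6 = 20.
  i=4: a_4=1, p_4 = 1*943 + 330 = 1273, q_4 = 1*20 + 7 = 27.
  i=5: a_5=1, p_5 = 1*1273 + 943 = 2216, q_5 = 1*27 + 20 = 47.
  i=6: a_6=1, p_6 = 1*2216 + 1273 = 3489, q_6 = 1*47 + 27 = 74.
  i=7: a_7=2, p_7 = 2*3489 + 2216 = 9194, q_7 = 2*74 + 47 = 195.
  i=8: a_8=1, p_8 = 1*9194 + 3489 = 12683, q_8 = 1*195 + 74 = 269.
  i=9: a_9=6, p_9 = 6*12683 + 9194 = 85292, q_9 = 6*269 + 195 = 1809.
Check: 85292^2 - 2223*1809^2 = 7274725264 - 7274725263 = 1, so (x, y) = (85292, 1809) solves the equation, and by the theorem it is the least positive solution.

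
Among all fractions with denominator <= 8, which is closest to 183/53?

24/7

Expand x = 183/53 as a continued fraction with the Euclidean algorithm:
  183 = 3*53 + 24, so a_0 = 3.
  53 = 2*24 + 5, so a_1 = 2.
  24 = 4*5 + 4, so a_2 = 4.
  5 = 1*4 + 1, so a_3 = 1.
  4 = 4*1 + 0, so a_4 = 4.
so x = [3; 2, 4, 1, 4].
Convergents (p_i = a_i*p_{i-1} + p_{i-2}, q_i = a_i*q_{i-1} + q_{i-2} with p_{-2}=0, p_{-1}=1, q_{-2}=1, q_{-1}=0), until the denominator exceeds 8:
  i=0: a_0=3, p_0 = 3*1 + 0 = 3, q_0 = 3*0 + 1 = 1.
  i=1: a_1=2, p_1 = 2*3 + 1 = 7, q_1 = 2*1 + 0 = 2.
  i=2: a_2=4, p_2 = 4*7 + 3 = 31, q_2 = 4*2 + 1 = 9.
q_2 = 9 > 8, so the last convergent with denominator <= 8 is p_1/q_1 = 7/2.
The closest fraction with denominator <= 8 is either p_1/q_1 or the intermediate fraction (k*p_1 + p_0)/(k*q_1 + q_0) with the largest k >= 1 whose denominator stays <= 8; these approach x as k grows, and every other convergent or intermediate fraction in range is farther away.
Largest k: floor((8 - q_0)/q_1) = floor((8 - 1)/2) = 3.
That gives (3*7 + 3)/(3*2 + 1) = 24/7.
Compare the errors: |x - 7/2| = |183*2 - 7*53|/(53*2) = 5/106, and |x - 24/7| = |183*7 - 24*53|/(53*7) = 9/371.
Cross-multiplying, 9*106 = 954 < 1855 = 5*371, so 9/371 is smaller: the intermediate fraction 24/7 is closer to x than 7/2.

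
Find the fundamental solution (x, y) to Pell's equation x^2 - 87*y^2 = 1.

(x, y) = (28, 3)

First expand sqrt(87) as a continued fraction. With x_i = (sqrt(87) + m_i)/d_i and (m_0, d_0) = (0, 1): a_0 = floor(sqrt(87)) = 9, since 9^2 = 81 <= 87 < 100 = 10^2.
Iterate m_{i+1} = d_i*a_i - m_i, d_{i+1} = (87 - m_{i+1}^2)/d_i, a_{i+1} = floor((a_0 + m_{i+1})/d_{i+1}):
  m_1 = 1*9 - 0 = 9, d_1 = (87 - 9^2)/1 = 6/1 = 6, a_1 = floor((9 + 9)/6) = 3.
  m_2 = 6*3 - 9 = 9, d_2 = (87 - 9^2)/6 = 6/6 = 1, a_2 = floor((9 + 9)/1) = 18.
  m_3 = 1*18 - 9 = 9, d_3 = (87 - 9^2)/1 = 6/1 = 6: (m_3, d_3) = (m_1, d_1) = (9, 6), so from here the quotients repeat a_1, a_2; the period length is 2.
So sqrt(87) = [9; (3, 18)] with period length k = 2.
k is even, so the fundamental solution of x^2 - 87y^2 = 1 is (p_{k-1}, q_{k-1}) = (p_1, q_1); compute convergents through index 1.
Convergents (p_i = a_i*p_{i-1} + p_{i-2}, q_i = a_i*q_{i-1} + q_{i-2} with p_{-2}=0, p_{-1}=1, q_{-2}=1, q_{-1}=0):
  i=0: a_0=9, p_0 = 9*1 + 0 = 9, q_0 = 9*0 + 1 = 1.
  i=1: a_1=3, p_1 = 3*9 + 1 = 28, q_1 = 3*1 + 0 = 3.
Check: 28^2 - 87*3^2 = 784 - 783 = 1, so (x, y) = (28, 3) solves the equation, and by the theorem it is the least positive solution.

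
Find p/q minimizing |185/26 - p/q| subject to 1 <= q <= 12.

Expand x = 185/26 as a continued fraction with the Euclidean algorithm:
  185 = 7*26 + 3, so a_0 = 7.
  26 = 8*3 + 2, so a_1 = 8.
  3 = 1*2 + 1, so a_2 = 1.
  2 = 2*1 + 0, so a_3 = 2.
so x = [7; 8, 1, 2].
Convergents (p_i = a_i*p_{i-1} + p_{i-2}, q_i = a_i*q_{i-1} + q_{i-2} with p_{-2}=0, p_{-1}=1, q_{-2}=1, q_{-1}=0), until the denominator exceeds 12:
  i=0: a_0=7, p_0 = 7*1 + 0 = 7, q_0 = 7*0 + 1 = 1.
  i=1: a_1=8, p_1 = 8*7 + 1 = 57, q_1 = 8*1 + 0 = 8.
  i=2: a_2=1, p_2 = 1*57 + 7 = 64, q_2 = 1*8 + 1 = 9.
  i=3: a_3=2, p_3 = 2*64 + 57 = 185, q_3 = 2*9 + 8 = 26.
q_3 = 26 > 12, so the last convergent with denominator <= 12 is p_2/q_2 = 64/9.
The closest fraction with denominator <= 12 is either p_2/q_2 or the intermediate fraction (k*p_2 + p_1)/(k*q_2 + q_1) with the largest k >= 1 whose denominator stays <= 12; these approach x as k grows, and every other convergent or intermediate fraction in range is farther away.
Largest k: floor((12 - q_1)/q_2) = floor((12 - 8)/9) = 0.
Since k = 0, no intermediate fraction beyond p_2/q_2 has denominator <= 12, so the convergent 64/9 is the closest (its error is |185*9 - 64*26|/(26*9) = 1/234).

64/9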